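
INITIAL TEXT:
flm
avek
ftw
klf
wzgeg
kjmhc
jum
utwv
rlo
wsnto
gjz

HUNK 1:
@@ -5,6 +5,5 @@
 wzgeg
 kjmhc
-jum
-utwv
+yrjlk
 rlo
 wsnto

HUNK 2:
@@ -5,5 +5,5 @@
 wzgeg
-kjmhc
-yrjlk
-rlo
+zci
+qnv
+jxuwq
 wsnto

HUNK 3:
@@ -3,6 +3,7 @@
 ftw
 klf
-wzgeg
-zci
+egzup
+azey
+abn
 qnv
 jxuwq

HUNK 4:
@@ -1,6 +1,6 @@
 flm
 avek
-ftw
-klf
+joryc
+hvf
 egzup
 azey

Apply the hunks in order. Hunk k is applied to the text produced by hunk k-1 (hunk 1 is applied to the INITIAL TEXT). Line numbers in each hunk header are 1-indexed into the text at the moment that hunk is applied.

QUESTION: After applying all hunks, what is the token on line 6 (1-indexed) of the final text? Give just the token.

Answer: azey

Derivation:
Hunk 1: at line 5 remove [jum,utwv] add [yrjlk] -> 10 lines: flm avek ftw klf wzgeg kjmhc yrjlk rlo wsnto gjz
Hunk 2: at line 5 remove [kjmhc,yrjlk,rlo] add [zci,qnv,jxuwq] -> 10 lines: flm avek ftw klf wzgeg zci qnv jxuwq wsnto gjz
Hunk 3: at line 3 remove [wzgeg,zci] add [egzup,azey,abn] -> 11 lines: flm avek ftw klf egzup azey abn qnv jxuwq wsnto gjz
Hunk 4: at line 1 remove [ftw,klf] add [joryc,hvf] -> 11 lines: flm avek joryc hvf egzup azey abn qnv jxuwq wsnto gjz
Final line 6: azey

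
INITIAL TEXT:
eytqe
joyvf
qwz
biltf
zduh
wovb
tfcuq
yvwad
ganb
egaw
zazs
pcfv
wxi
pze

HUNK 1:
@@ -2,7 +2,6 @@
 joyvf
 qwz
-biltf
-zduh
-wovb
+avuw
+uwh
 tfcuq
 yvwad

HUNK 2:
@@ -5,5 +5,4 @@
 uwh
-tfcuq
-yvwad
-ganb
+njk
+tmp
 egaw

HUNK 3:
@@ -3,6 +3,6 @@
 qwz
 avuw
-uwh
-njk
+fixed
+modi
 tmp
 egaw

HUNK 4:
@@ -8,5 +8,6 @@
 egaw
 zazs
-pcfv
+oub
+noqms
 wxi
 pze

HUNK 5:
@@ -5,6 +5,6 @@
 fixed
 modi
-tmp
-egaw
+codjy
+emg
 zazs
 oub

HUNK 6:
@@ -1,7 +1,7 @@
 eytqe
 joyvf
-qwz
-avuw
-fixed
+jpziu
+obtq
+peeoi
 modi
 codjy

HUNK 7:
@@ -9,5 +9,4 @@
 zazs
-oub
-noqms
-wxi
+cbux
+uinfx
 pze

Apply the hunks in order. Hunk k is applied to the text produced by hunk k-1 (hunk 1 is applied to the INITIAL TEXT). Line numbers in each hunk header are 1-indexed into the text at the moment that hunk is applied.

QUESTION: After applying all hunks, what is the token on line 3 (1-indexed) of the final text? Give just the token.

Answer: jpziu

Derivation:
Hunk 1: at line 2 remove [biltf,zduh,wovb] add [avuw,uwh] -> 13 lines: eytqe joyvf qwz avuw uwh tfcuq yvwad ganb egaw zazs pcfv wxi pze
Hunk 2: at line 5 remove [tfcuq,yvwad,ganb] add [njk,tmp] -> 12 lines: eytqe joyvf qwz avuw uwh njk tmp egaw zazs pcfv wxi pze
Hunk 3: at line 3 remove [uwh,njk] add [fixed,modi] -> 12 lines: eytqe joyvf qwz avuw fixed modi tmp egaw zazs pcfv wxi pze
Hunk 4: at line 8 remove [pcfv] add [oub,noqms] -> 13 lines: eytqe joyvf qwz avuw fixed modi tmp egaw zazs oub noqms wxi pze
Hunk 5: at line 5 remove [tmp,egaw] add [codjy,emg] -> 13 lines: eytqe joyvf qwz avuw fixed modi codjy emg zazs oub noqms wxi pze
Hunk 6: at line 1 remove [qwz,avuw,fixed] add [jpziu,obtq,peeoi] -> 13 lines: eytqe joyvf jpziu obtq peeoi modi codjy emg zazs oub noqms wxi pze
Hunk 7: at line 9 remove [oub,noqms,wxi] add [cbux,uinfx] -> 12 lines: eytqe joyvf jpziu obtq peeoi modi codjy emg zazs cbux uinfx pze
Final line 3: jpziu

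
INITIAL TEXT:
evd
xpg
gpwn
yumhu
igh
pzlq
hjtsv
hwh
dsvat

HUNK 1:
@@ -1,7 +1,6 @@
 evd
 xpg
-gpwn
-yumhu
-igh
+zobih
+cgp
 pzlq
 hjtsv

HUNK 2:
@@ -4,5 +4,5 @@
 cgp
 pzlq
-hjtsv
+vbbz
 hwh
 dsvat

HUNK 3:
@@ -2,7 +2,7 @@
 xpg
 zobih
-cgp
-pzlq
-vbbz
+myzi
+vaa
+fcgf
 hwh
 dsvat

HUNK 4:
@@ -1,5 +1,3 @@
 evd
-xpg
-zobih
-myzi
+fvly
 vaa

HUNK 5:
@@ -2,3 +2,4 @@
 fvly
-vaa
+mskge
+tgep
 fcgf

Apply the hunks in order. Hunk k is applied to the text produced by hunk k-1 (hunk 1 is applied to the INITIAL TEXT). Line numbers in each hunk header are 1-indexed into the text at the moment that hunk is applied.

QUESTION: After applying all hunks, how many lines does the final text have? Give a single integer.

Answer: 7

Derivation:
Hunk 1: at line 1 remove [gpwn,yumhu,igh] add [zobih,cgp] -> 8 lines: evd xpg zobih cgp pzlq hjtsv hwh dsvat
Hunk 2: at line 4 remove [hjtsv] add [vbbz] -> 8 lines: evd xpg zobih cgp pzlq vbbz hwh dsvat
Hunk 3: at line 2 remove [cgp,pzlq,vbbz] add [myzi,vaa,fcgf] -> 8 lines: evd xpg zobih myzi vaa fcgf hwh dsvat
Hunk 4: at line 1 remove [xpg,zobih,myzi] add [fvly] -> 6 lines: evd fvly vaa fcgf hwh dsvat
Hunk 5: at line 2 remove [vaa] add [mskge,tgep] -> 7 lines: evd fvly mskge tgep fcgf hwh dsvat
Final line count: 7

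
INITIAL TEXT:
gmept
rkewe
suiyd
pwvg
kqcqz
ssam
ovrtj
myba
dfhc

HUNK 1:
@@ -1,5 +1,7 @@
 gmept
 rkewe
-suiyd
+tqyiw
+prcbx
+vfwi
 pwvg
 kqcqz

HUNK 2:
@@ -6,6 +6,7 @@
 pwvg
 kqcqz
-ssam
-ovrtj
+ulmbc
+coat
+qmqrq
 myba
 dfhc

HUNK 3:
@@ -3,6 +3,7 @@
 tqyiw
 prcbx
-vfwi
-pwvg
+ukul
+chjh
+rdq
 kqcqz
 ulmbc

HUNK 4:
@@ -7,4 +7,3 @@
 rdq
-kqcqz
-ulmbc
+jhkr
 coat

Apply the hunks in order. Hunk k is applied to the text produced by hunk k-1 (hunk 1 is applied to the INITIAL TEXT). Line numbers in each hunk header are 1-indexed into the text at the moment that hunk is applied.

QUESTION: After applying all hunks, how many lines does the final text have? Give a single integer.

Answer: 12

Derivation:
Hunk 1: at line 1 remove [suiyd] add [tqyiw,prcbx,vfwi] -> 11 lines: gmept rkewe tqyiw prcbx vfwi pwvg kqcqz ssam ovrtj myba dfhc
Hunk 2: at line 6 remove [ssam,ovrtj] add [ulmbc,coat,qmqrq] -> 12 lines: gmept rkewe tqyiw prcbx vfwi pwvg kqcqz ulmbc coat qmqrq myba dfhc
Hunk 3: at line 3 remove [vfwi,pwvg] add [ukul,chjh,rdq] -> 13 lines: gmept rkewe tqyiw prcbx ukul chjh rdq kqcqz ulmbc coat qmqrq myba dfhc
Hunk 4: at line 7 remove [kqcqz,ulmbc] add [jhkr] -> 12 lines: gmept rkewe tqyiw prcbx ukul chjh rdq jhkr coat qmqrq myba dfhc
Final line count: 12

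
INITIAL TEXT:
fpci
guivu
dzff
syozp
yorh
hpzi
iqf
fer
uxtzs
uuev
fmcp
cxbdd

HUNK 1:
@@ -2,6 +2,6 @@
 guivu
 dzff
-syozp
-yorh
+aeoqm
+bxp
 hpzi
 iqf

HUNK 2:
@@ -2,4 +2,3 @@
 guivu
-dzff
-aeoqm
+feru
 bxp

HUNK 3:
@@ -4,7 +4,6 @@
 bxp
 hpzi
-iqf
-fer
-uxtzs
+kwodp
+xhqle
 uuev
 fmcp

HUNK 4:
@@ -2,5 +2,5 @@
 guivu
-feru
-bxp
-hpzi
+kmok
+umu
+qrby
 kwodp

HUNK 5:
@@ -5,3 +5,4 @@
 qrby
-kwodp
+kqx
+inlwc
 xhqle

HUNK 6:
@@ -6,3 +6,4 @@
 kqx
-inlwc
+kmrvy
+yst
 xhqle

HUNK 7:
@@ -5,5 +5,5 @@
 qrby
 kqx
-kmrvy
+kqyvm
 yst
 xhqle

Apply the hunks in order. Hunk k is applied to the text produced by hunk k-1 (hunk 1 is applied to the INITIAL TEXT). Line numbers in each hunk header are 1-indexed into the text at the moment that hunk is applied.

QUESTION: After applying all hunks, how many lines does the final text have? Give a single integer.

Answer: 12

Derivation:
Hunk 1: at line 2 remove [syozp,yorh] add [aeoqm,bxp] -> 12 lines: fpci guivu dzff aeoqm bxp hpzi iqf fer uxtzs uuev fmcp cxbdd
Hunk 2: at line 2 remove [dzff,aeoqm] add [feru] -> 11 lines: fpci guivu feru bxp hpzi iqf fer uxtzs uuev fmcp cxbdd
Hunk 3: at line 4 remove [iqf,fer,uxtzs] add [kwodp,xhqle] -> 10 lines: fpci guivu feru bxp hpzi kwodp xhqle uuev fmcp cxbdd
Hunk 4: at line 2 remove [feru,bxp,hpzi] add [kmok,umu,qrby] -> 10 lines: fpci guivu kmok umu qrby kwodp xhqle uuev fmcp cxbdd
Hunk 5: at line 5 remove [kwodp] add [kqx,inlwc] -> 11 lines: fpci guivu kmok umu qrby kqx inlwc xhqle uuev fmcp cxbdd
Hunk 6: at line 6 remove [inlwc] add [kmrvy,yst] -> 12 lines: fpci guivu kmok umu qrby kqx kmrvy yst xhqle uuev fmcp cxbdd
Hunk 7: at line 5 remove [kmrvy] add [kqyvm] -> 12 lines: fpci guivu kmok umu qrby kqx kqyvm yst xhqle uuev fmcp cxbdd
Final line count: 12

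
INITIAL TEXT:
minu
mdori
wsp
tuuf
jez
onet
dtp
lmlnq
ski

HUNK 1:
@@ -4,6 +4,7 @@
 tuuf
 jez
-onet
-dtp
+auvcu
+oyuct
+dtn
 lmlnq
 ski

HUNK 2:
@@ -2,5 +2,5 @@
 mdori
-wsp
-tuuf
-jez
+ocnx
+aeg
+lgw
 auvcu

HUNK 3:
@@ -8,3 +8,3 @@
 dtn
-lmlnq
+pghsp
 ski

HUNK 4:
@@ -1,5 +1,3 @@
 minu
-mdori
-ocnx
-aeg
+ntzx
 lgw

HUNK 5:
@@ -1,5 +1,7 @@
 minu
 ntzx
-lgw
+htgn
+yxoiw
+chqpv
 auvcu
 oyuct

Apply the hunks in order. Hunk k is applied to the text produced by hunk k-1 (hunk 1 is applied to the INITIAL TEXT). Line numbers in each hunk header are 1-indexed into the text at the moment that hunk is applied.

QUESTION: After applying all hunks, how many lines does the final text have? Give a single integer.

Hunk 1: at line 4 remove [onet,dtp] add [auvcu,oyuct,dtn] -> 10 lines: minu mdori wsp tuuf jez auvcu oyuct dtn lmlnq ski
Hunk 2: at line 2 remove [wsp,tuuf,jez] add [ocnx,aeg,lgw] -> 10 lines: minu mdori ocnx aeg lgw auvcu oyuct dtn lmlnq ski
Hunk 3: at line 8 remove [lmlnq] add [pghsp] -> 10 lines: minu mdori ocnx aeg lgw auvcu oyuct dtn pghsp ski
Hunk 4: at line 1 remove [mdori,ocnx,aeg] add [ntzx] -> 8 lines: minu ntzx lgw auvcu oyuct dtn pghsp ski
Hunk 5: at line 1 remove [lgw] add [htgn,yxoiw,chqpv] -> 10 lines: minu ntzx htgn yxoiw chqpv auvcu oyuct dtn pghsp ski
Final line count: 10

Answer: 10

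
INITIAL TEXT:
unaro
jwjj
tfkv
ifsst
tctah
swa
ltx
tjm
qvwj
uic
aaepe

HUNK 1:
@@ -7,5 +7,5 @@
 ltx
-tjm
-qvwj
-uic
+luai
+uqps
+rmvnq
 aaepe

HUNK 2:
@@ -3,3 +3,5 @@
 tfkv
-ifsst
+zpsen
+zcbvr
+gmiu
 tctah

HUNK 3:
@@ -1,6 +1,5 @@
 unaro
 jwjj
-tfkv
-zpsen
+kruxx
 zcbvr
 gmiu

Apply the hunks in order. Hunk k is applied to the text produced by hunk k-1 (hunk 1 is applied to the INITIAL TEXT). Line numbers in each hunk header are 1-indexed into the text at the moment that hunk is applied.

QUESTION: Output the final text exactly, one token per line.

Hunk 1: at line 7 remove [tjm,qvwj,uic] add [luai,uqps,rmvnq] -> 11 lines: unaro jwjj tfkv ifsst tctah swa ltx luai uqps rmvnq aaepe
Hunk 2: at line 3 remove [ifsst] add [zpsen,zcbvr,gmiu] -> 13 lines: unaro jwjj tfkv zpsen zcbvr gmiu tctah swa ltx luai uqps rmvnq aaepe
Hunk 3: at line 1 remove [tfkv,zpsen] add [kruxx] -> 12 lines: unaro jwjj kruxx zcbvr gmiu tctah swa ltx luai uqps rmvnq aaepe

Answer: unaro
jwjj
kruxx
zcbvr
gmiu
tctah
swa
ltx
luai
uqps
rmvnq
aaepe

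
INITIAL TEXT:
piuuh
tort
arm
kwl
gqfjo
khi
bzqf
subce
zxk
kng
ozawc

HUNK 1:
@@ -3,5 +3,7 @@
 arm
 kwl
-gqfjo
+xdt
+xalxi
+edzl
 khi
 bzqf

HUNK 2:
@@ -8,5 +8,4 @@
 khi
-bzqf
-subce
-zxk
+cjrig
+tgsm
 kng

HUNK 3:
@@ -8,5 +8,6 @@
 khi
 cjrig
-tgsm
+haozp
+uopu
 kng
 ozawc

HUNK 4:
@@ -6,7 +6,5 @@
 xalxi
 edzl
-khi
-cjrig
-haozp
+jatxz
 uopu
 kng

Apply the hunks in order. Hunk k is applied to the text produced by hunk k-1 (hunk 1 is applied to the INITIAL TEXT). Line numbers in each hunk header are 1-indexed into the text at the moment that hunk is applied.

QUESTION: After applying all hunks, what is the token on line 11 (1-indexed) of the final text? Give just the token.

Hunk 1: at line 3 remove [gqfjo] add [xdt,xalxi,edzl] -> 13 lines: piuuh tort arm kwl xdt xalxi edzl khi bzqf subce zxk kng ozawc
Hunk 2: at line 8 remove [bzqf,subce,zxk] add [cjrig,tgsm] -> 12 lines: piuuh tort arm kwl xdt xalxi edzl khi cjrig tgsm kng ozawc
Hunk 3: at line 8 remove [tgsm] add [haozp,uopu] -> 13 lines: piuuh tort arm kwl xdt xalxi edzl khi cjrig haozp uopu kng ozawc
Hunk 4: at line 6 remove [khi,cjrig,haozp] add [jatxz] -> 11 lines: piuuh tort arm kwl xdt xalxi edzl jatxz uopu kng ozawc
Final line 11: ozawc

Answer: ozawc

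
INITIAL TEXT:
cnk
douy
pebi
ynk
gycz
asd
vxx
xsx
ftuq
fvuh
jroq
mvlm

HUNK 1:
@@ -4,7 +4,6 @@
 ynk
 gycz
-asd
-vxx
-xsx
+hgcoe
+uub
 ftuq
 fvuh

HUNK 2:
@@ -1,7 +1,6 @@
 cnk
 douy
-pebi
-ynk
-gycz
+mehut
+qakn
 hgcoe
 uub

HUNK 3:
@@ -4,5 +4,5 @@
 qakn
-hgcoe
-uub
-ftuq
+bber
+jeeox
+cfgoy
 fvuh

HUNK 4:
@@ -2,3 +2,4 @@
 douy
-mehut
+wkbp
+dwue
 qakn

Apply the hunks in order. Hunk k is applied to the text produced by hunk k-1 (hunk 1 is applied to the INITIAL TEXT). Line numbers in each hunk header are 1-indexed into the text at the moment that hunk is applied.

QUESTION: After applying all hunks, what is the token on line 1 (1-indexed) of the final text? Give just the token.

Hunk 1: at line 4 remove [asd,vxx,xsx] add [hgcoe,uub] -> 11 lines: cnk douy pebi ynk gycz hgcoe uub ftuq fvuh jroq mvlm
Hunk 2: at line 1 remove [pebi,ynk,gycz] add [mehut,qakn] -> 10 lines: cnk douy mehut qakn hgcoe uub ftuq fvuh jroq mvlm
Hunk 3: at line 4 remove [hgcoe,uub,ftuq] add [bber,jeeox,cfgoy] -> 10 lines: cnk douy mehut qakn bber jeeox cfgoy fvuh jroq mvlm
Hunk 4: at line 2 remove [mehut] add [wkbp,dwue] -> 11 lines: cnk douy wkbp dwue qakn bber jeeox cfgoy fvuh jroq mvlm
Final line 1: cnk

Answer: cnk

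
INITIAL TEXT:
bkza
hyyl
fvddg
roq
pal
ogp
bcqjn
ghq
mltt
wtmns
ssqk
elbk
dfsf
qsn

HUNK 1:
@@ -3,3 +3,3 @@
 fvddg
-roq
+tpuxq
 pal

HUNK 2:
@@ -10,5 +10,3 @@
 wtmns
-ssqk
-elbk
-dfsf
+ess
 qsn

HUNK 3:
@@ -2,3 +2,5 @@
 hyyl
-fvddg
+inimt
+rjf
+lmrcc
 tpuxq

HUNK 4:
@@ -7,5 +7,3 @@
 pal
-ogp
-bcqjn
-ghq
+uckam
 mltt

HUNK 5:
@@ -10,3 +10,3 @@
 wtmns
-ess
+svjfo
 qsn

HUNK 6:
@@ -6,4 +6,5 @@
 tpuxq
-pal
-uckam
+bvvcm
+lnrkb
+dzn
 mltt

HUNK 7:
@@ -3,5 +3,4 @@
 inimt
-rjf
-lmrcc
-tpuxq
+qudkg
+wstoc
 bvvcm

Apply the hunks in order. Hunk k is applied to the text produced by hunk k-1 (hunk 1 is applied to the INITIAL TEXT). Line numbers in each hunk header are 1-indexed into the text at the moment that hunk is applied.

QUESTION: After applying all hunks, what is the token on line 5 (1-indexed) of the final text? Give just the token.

Hunk 1: at line 3 remove [roq] add [tpuxq] -> 14 lines: bkza hyyl fvddg tpuxq pal ogp bcqjn ghq mltt wtmns ssqk elbk dfsf qsn
Hunk 2: at line 10 remove [ssqk,elbk,dfsf] add [ess] -> 12 lines: bkza hyyl fvddg tpuxq pal ogp bcqjn ghq mltt wtmns ess qsn
Hunk 3: at line 2 remove [fvddg] add [inimt,rjf,lmrcc] -> 14 lines: bkza hyyl inimt rjf lmrcc tpuxq pal ogp bcqjn ghq mltt wtmns ess qsn
Hunk 4: at line 7 remove [ogp,bcqjn,ghq] add [uckam] -> 12 lines: bkza hyyl inimt rjf lmrcc tpuxq pal uckam mltt wtmns ess qsn
Hunk 5: at line 10 remove [ess] add [svjfo] -> 12 lines: bkza hyyl inimt rjf lmrcc tpuxq pal uckam mltt wtmns svjfo qsn
Hunk 6: at line 6 remove [pal,uckam] add [bvvcm,lnrkb,dzn] -> 13 lines: bkza hyyl inimt rjf lmrcc tpuxq bvvcm lnrkb dzn mltt wtmns svjfo qsn
Hunk 7: at line 3 remove [rjf,lmrcc,tpuxq] add [qudkg,wstoc] -> 12 lines: bkza hyyl inimt qudkg wstoc bvvcm lnrkb dzn mltt wtmns svjfo qsn
Final line 5: wstoc

Answer: wstoc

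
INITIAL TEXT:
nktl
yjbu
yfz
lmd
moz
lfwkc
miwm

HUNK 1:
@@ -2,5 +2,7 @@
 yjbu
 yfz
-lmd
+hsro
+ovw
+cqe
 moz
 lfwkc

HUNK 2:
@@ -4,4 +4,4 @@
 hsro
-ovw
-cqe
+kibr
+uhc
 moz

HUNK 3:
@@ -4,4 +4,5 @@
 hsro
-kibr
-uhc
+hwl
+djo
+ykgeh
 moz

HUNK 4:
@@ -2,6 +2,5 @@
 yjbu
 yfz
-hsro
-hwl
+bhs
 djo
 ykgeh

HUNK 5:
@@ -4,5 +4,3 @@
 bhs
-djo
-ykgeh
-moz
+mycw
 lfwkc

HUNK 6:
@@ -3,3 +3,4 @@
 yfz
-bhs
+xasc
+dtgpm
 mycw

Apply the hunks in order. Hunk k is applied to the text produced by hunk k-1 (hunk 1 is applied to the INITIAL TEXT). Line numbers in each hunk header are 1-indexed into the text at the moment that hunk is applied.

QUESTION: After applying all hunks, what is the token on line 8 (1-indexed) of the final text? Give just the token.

Answer: miwm

Derivation:
Hunk 1: at line 2 remove [lmd] add [hsro,ovw,cqe] -> 9 lines: nktl yjbu yfz hsro ovw cqe moz lfwkc miwm
Hunk 2: at line 4 remove [ovw,cqe] add [kibr,uhc] -> 9 lines: nktl yjbu yfz hsro kibr uhc moz lfwkc miwm
Hunk 3: at line 4 remove [kibr,uhc] add [hwl,djo,ykgeh] -> 10 lines: nktl yjbu yfz hsro hwl djo ykgeh moz lfwkc miwm
Hunk 4: at line 2 remove [hsro,hwl] add [bhs] -> 9 lines: nktl yjbu yfz bhs djo ykgeh moz lfwkc miwm
Hunk 5: at line 4 remove [djo,ykgeh,moz] add [mycw] -> 7 lines: nktl yjbu yfz bhs mycw lfwkc miwm
Hunk 6: at line 3 remove [bhs] add [xasc,dtgpm] -> 8 lines: nktl yjbu yfz xasc dtgpm mycw lfwkc miwm
Final line 8: miwm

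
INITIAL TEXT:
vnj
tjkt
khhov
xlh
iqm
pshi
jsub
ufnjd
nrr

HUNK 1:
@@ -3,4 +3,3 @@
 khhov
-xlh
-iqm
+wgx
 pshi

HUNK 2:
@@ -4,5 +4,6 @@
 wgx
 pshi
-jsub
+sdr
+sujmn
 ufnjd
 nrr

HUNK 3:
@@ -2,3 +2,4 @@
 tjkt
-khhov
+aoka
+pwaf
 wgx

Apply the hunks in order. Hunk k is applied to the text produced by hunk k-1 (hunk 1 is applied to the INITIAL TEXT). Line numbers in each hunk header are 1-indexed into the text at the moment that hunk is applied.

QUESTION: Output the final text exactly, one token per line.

Answer: vnj
tjkt
aoka
pwaf
wgx
pshi
sdr
sujmn
ufnjd
nrr

Derivation:
Hunk 1: at line 3 remove [xlh,iqm] add [wgx] -> 8 lines: vnj tjkt khhov wgx pshi jsub ufnjd nrr
Hunk 2: at line 4 remove [jsub] add [sdr,sujmn] -> 9 lines: vnj tjkt khhov wgx pshi sdr sujmn ufnjd nrr
Hunk 3: at line 2 remove [khhov] add [aoka,pwaf] -> 10 lines: vnj tjkt aoka pwaf wgx pshi sdr sujmn ufnjd nrr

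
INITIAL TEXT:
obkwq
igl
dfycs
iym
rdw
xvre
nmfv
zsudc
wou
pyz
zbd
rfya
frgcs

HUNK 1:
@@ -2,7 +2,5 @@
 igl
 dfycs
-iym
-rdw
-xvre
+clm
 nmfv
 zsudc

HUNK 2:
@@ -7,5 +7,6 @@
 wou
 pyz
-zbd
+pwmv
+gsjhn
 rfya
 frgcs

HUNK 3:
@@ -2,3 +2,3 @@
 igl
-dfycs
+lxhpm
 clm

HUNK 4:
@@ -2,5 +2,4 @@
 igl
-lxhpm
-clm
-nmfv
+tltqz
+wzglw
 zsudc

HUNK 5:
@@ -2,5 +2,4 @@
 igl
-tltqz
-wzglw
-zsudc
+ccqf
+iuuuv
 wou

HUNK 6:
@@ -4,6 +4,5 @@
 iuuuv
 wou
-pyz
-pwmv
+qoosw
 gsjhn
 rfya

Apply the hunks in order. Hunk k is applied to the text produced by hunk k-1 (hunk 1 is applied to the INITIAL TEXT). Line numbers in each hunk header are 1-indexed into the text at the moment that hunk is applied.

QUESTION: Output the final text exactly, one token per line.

Hunk 1: at line 2 remove [iym,rdw,xvre] add [clm] -> 11 lines: obkwq igl dfycs clm nmfv zsudc wou pyz zbd rfya frgcs
Hunk 2: at line 7 remove [zbd] add [pwmv,gsjhn] -> 12 lines: obkwq igl dfycs clm nmfv zsudc wou pyz pwmv gsjhn rfya frgcs
Hunk 3: at line 2 remove [dfycs] add [lxhpm] -> 12 lines: obkwq igl lxhpm clm nmfv zsudc wou pyz pwmv gsjhn rfya frgcs
Hunk 4: at line 2 remove [lxhpm,clm,nmfv] add [tltqz,wzglw] -> 11 lines: obkwq igl tltqz wzglw zsudc wou pyz pwmv gsjhn rfya frgcs
Hunk 5: at line 2 remove [tltqz,wzglw,zsudc] add [ccqf,iuuuv] -> 10 lines: obkwq igl ccqf iuuuv wou pyz pwmv gsjhn rfya frgcs
Hunk 6: at line 4 remove [pyz,pwmv] add [qoosw] -> 9 lines: obkwq igl ccqf iuuuv wou qoosw gsjhn rfya frgcs

Answer: obkwq
igl
ccqf
iuuuv
wou
qoosw
gsjhn
rfya
frgcs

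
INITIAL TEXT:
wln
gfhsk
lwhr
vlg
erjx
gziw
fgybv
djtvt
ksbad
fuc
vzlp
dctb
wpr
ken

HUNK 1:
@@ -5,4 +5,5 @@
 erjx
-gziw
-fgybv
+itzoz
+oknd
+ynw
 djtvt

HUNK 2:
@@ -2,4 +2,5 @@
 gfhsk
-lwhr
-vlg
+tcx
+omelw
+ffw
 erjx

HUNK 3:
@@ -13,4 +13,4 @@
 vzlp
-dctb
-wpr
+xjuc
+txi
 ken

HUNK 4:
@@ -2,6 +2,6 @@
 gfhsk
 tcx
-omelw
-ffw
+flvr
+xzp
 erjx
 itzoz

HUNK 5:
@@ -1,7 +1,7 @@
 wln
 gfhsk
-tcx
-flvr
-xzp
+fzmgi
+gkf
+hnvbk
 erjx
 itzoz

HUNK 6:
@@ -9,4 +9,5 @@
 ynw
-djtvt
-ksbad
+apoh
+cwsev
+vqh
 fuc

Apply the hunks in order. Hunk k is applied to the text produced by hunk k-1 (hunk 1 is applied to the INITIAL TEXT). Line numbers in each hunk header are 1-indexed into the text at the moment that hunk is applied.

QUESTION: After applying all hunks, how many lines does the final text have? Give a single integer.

Answer: 17

Derivation:
Hunk 1: at line 5 remove [gziw,fgybv] add [itzoz,oknd,ynw] -> 15 lines: wln gfhsk lwhr vlg erjx itzoz oknd ynw djtvt ksbad fuc vzlp dctb wpr ken
Hunk 2: at line 2 remove [lwhr,vlg] add [tcx,omelw,ffw] -> 16 lines: wln gfhsk tcx omelw ffw erjx itzoz oknd ynw djtvt ksbad fuc vzlp dctb wpr ken
Hunk 3: at line 13 remove [dctb,wpr] add [xjuc,txi] -> 16 lines: wln gfhsk tcx omelw ffw erjx itzoz oknd ynw djtvt ksbad fuc vzlp xjuc txi ken
Hunk 4: at line 2 remove [omelw,ffw] add [flvr,xzp] -> 16 lines: wln gfhsk tcx flvr xzp erjx itzoz oknd ynw djtvt ksbad fuc vzlp xjuc txi ken
Hunk 5: at line 1 remove [tcx,flvr,xzp] add [fzmgi,gkf,hnvbk] -> 16 lines: wln gfhsk fzmgi gkf hnvbk erjx itzoz oknd ynw djtvt ksbad fuc vzlp xjuc txi ken
Hunk 6: at line 9 remove [djtvt,ksbad] add [apoh,cwsev,vqh] -> 17 lines: wln gfhsk fzmgi gkf hnvbk erjx itzoz oknd ynw apoh cwsev vqh fuc vzlp xjuc txi ken
Final line count: 17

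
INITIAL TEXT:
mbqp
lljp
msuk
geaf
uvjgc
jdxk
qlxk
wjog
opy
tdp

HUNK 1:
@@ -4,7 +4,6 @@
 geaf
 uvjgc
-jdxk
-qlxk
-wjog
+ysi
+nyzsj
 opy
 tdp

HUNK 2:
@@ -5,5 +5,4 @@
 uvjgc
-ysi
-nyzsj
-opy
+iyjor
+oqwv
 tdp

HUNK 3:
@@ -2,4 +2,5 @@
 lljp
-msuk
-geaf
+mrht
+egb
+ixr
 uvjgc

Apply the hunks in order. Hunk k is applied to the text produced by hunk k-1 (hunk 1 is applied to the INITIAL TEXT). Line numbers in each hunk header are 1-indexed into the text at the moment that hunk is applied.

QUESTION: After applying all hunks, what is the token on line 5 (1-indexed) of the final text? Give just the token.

Answer: ixr

Derivation:
Hunk 1: at line 4 remove [jdxk,qlxk,wjog] add [ysi,nyzsj] -> 9 lines: mbqp lljp msuk geaf uvjgc ysi nyzsj opy tdp
Hunk 2: at line 5 remove [ysi,nyzsj,opy] add [iyjor,oqwv] -> 8 lines: mbqp lljp msuk geaf uvjgc iyjor oqwv tdp
Hunk 3: at line 2 remove [msuk,geaf] add [mrht,egb,ixr] -> 9 lines: mbqp lljp mrht egb ixr uvjgc iyjor oqwv tdp
Final line 5: ixr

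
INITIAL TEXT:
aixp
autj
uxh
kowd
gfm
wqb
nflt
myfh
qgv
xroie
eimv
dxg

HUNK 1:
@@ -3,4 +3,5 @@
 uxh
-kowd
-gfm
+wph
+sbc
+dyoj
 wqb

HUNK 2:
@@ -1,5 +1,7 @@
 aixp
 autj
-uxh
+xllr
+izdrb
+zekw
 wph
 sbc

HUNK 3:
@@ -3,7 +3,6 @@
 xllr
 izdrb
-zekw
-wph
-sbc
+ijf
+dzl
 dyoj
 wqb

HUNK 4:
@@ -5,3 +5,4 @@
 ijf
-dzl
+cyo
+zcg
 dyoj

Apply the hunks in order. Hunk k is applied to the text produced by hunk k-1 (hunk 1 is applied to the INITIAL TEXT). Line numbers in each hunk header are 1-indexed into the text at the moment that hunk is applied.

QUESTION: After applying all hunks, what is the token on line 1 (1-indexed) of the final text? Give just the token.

Hunk 1: at line 3 remove [kowd,gfm] add [wph,sbc,dyoj] -> 13 lines: aixp autj uxh wph sbc dyoj wqb nflt myfh qgv xroie eimv dxg
Hunk 2: at line 1 remove [uxh] add [xllr,izdrb,zekw] -> 15 lines: aixp autj xllr izdrb zekw wph sbc dyoj wqb nflt myfh qgv xroie eimv dxg
Hunk 3: at line 3 remove [zekw,wph,sbc] add [ijf,dzl] -> 14 lines: aixp autj xllr izdrb ijf dzl dyoj wqb nflt myfh qgv xroie eimv dxg
Hunk 4: at line 5 remove [dzl] add [cyo,zcg] -> 15 lines: aixp autj xllr izdrb ijf cyo zcg dyoj wqb nflt myfh qgv xroie eimv dxg
Final line 1: aixp

Answer: aixp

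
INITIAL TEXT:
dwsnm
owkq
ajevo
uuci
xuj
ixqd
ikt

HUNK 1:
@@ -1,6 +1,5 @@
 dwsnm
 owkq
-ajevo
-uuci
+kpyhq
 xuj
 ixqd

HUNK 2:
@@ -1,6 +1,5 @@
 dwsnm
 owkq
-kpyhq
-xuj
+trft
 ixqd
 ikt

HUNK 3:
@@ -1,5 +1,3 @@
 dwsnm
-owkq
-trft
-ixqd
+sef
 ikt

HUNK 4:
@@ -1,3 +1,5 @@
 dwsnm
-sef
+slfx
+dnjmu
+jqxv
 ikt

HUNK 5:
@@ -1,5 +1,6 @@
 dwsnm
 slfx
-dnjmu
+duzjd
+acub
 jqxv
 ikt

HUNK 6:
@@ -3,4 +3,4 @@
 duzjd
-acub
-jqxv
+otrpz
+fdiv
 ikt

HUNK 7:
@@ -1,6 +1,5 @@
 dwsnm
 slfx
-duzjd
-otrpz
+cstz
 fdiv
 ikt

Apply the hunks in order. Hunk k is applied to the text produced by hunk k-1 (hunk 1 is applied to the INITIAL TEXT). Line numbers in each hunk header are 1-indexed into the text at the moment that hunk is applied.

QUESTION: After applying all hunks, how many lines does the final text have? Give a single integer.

Hunk 1: at line 1 remove [ajevo,uuci] add [kpyhq] -> 6 lines: dwsnm owkq kpyhq xuj ixqd ikt
Hunk 2: at line 1 remove [kpyhq,xuj] add [trft] -> 5 lines: dwsnm owkq trft ixqd ikt
Hunk 3: at line 1 remove [owkq,trft,ixqd] add [sef] -> 3 lines: dwsnm sef ikt
Hunk 4: at line 1 remove [sef] add [slfx,dnjmu,jqxv] -> 5 lines: dwsnm slfx dnjmu jqxv ikt
Hunk 5: at line 1 remove [dnjmu] add [duzjd,acub] -> 6 lines: dwsnm slfx duzjd acub jqxv ikt
Hunk 6: at line 3 remove [acub,jqxv] add [otrpz,fdiv] -> 6 lines: dwsnm slfx duzjd otrpz fdiv ikt
Hunk 7: at line 1 remove [duzjd,otrpz] add [cstz] -> 5 lines: dwsnm slfx cstz fdiv ikt
Final line count: 5

Answer: 5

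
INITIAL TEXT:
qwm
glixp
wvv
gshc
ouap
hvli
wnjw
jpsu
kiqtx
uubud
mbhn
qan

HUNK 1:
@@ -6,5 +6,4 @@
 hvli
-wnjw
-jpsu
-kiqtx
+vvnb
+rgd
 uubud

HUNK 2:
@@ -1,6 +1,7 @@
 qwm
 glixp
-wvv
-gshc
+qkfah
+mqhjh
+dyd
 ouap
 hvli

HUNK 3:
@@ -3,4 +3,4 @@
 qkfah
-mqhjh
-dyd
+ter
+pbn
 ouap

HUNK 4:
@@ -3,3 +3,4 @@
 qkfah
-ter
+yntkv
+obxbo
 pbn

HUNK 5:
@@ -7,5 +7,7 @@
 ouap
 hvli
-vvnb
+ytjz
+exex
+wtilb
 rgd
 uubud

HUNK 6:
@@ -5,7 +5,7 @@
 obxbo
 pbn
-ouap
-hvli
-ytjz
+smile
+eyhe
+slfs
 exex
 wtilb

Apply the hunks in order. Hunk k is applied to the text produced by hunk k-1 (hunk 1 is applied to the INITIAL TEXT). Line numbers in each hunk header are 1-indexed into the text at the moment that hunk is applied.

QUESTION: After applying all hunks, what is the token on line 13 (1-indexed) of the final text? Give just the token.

Answer: uubud

Derivation:
Hunk 1: at line 6 remove [wnjw,jpsu,kiqtx] add [vvnb,rgd] -> 11 lines: qwm glixp wvv gshc ouap hvli vvnb rgd uubud mbhn qan
Hunk 2: at line 1 remove [wvv,gshc] add [qkfah,mqhjh,dyd] -> 12 lines: qwm glixp qkfah mqhjh dyd ouap hvli vvnb rgd uubud mbhn qan
Hunk 3: at line 3 remove [mqhjh,dyd] add [ter,pbn] -> 12 lines: qwm glixp qkfah ter pbn ouap hvli vvnb rgd uubud mbhn qan
Hunk 4: at line 3 remove [ter] add [yntkv,obxbo] -> 13 lines: qwm glixp qkfah yntkv obxbo pbn ouap hvli vvnb rgd uubud mbhn qan
Hunk 5: at line 7 remove [vvnb] add [ytjz,exex,wtilb] -> 15 lines: qwm glixp qkfah yntkv obxbo pbn ouap hvli ytjz exex wtilb rgd uubud mbhn qan
Hunk 6: at line 5 remove [ouap,hvli,ytjz] add [smile,eyhe,slfs] -> 15 lines: qwm glixp qkfah yntkv obxbo pbn smile eyhe slfs exex wtilb rgd uubud mbhn qan
Final line 13: uubud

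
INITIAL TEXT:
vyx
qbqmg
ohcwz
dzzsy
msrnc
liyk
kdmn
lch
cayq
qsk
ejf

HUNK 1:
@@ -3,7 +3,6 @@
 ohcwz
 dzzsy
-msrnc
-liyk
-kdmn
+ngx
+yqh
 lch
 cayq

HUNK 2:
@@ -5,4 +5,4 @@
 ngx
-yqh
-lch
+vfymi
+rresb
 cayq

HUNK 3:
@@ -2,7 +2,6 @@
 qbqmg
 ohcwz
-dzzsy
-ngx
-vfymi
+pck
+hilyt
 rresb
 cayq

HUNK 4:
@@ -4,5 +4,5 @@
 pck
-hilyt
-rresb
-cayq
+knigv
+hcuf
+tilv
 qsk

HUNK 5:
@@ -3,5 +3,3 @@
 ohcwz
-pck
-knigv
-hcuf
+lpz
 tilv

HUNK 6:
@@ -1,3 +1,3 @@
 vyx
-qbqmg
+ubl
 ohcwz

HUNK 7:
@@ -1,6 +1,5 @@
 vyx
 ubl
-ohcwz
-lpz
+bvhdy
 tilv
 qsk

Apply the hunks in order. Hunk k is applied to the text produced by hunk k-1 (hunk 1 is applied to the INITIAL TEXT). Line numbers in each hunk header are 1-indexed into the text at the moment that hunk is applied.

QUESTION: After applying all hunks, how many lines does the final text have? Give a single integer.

Hunk 1: at line 3 remove [msrnc,liyk,kdmn] add [ngx,yqh] -> 10 lines: vyx qbqmg ohcwz dzzsy ngx yqh lch cayq qsk ejf
Hunk 2: at line 5 remove [yqh,lch] add [vfymi,rresb] -> 10 lines: vyx qbqmg ohcwz dzzsy ngx vfymi rresb cayq qsk ejf
Hunk 3: at line 2 remove [dzzsy,ngx,vfymi] add [pck,hilyt] -> 9 lines: vyx qbqmg ohcwz pck hilyt rresb cayq qsk ejf
Hunk 4: at line 4 remove [hilyt,rresb,cayq] add [knigv,hcuf,tilv] -> 9 lines: vyx qbqmg ohcwz pck knigv hcuf tilv qsk ejf
Hunk 5: at line 3 remove [pck,knigv,hcuf] add [lpz] -> 7 lines: vyx qbqmg ohcwz lpz tilv qsk ejf
Hunk 6: at line 1 remove [qbqmg] add [ubl] -> 7 lines: vyx ubl ohcwz lpz tilv qsk ejf
Hunk 7: at line 1 remove [ohcwz,lpz] add [bvhdy] -> 6 lines: vyx ubl bvhdy tilv qsk ejf
Final line count: 6

Answer: 6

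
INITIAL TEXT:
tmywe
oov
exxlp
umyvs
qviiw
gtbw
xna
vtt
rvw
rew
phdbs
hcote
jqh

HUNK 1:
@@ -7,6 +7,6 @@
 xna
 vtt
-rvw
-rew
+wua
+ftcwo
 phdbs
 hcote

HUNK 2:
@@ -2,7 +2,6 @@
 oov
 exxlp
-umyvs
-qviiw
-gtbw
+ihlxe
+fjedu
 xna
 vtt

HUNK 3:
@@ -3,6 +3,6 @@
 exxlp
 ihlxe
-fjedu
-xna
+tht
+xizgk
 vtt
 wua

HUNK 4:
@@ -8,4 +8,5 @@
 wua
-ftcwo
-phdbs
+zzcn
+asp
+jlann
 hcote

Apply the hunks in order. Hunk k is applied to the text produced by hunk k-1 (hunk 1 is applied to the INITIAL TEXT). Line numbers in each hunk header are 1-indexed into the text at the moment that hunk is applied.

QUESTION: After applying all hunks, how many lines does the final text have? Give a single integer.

Hunk 1: at line 7 remove [rvw,rew] add [wua,ftcwo] -> 13 lines: tmywe oov exxlp umyvs qviiw gtbw xna vtt wua ftcwo phdbs hcote jqh
Hunk 2: at line 2 remove [umyvs,qviiw,gtbw] add [ihlxe,fjedu] -> 12 lines: tmywe oov exxlp ihlxe fjedu xna vtt wua ftcwo phdbs hcote jqh
Hunk 3: at line 3 remove [fjedu,xna] add [tht,xizgk] -> 12 lines: tmywe oov exxlp ihlxe tht xizgk vtt wua ftcwo phdbs hcote jqh
Hunk 4: at line 8 remove [ftcwo,phdbs] add [zzcn,asp,jlann] -> 13 lines: tmywe oov exxlp ihlxe tht xizgk vtt wua zzcn asp jlann hcote jqh
Final line count: 13

Answer: 13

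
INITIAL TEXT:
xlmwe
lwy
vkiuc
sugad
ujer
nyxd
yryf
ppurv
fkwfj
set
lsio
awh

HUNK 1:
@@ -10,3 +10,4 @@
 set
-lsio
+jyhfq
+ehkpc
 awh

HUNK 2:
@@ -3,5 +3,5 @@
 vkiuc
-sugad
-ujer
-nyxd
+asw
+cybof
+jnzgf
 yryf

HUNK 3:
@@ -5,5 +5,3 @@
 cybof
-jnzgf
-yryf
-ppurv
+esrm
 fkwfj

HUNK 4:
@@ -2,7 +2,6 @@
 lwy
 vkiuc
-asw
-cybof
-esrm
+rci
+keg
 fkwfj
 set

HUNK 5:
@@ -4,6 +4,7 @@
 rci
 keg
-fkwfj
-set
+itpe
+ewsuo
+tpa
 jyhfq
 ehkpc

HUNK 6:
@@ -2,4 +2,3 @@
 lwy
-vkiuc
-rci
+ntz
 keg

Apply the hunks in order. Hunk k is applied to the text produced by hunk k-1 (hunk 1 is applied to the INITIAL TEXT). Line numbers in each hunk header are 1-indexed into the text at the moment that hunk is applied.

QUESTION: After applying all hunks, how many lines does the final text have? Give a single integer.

Answer: 10

Derivation:
Hunk 1: at line 10 remove [lsio] add [jyhfq,ehkpc] -> 13 lines: xlmwe lwy vkiuc sugad ujer nyxd yryf ppurv fkwfj set jyhfq ehkpc awh
Hunk 2: at line 3 remove [sugad,ujer,nyxd] add [asw,cybof,jnzgf] -> 13 lines: xlmwe lwy vkiuc asw cybof jnzgf yryf ppurv fkwfj set jyhfq ehkpc awh
Hunk 3: at line 5 remove [jnzgf,yryf,ppurv] add [esrm] -> 11 lines: xlmwe lwy vkiuc asw cybof esrm fkwfj set jyhfq ehkpc awh
Hunk 4: at line 2 remove [asw,cybof,esrm] add [rci,keg] -> 10 lines: xlmwe lwy vkiuc rci keg fkwfj set jyhfq ehkpc awh
Hunk 5: at line 4 remove [fkwfj,set] add [itpe,ewsuo,tpa] -> 11 lines: xlmwe lwy vkiuc rci keg itpe ewsuo tpa jyhfq ehkpc awh
Hunk 6: at line 2 remove [vkiuc,rci] add [ntz] -> 10 lines: xlmwe lwy ntz keg itpe ewsuo tpa jyhfq ehkpc awh
Final line count: 10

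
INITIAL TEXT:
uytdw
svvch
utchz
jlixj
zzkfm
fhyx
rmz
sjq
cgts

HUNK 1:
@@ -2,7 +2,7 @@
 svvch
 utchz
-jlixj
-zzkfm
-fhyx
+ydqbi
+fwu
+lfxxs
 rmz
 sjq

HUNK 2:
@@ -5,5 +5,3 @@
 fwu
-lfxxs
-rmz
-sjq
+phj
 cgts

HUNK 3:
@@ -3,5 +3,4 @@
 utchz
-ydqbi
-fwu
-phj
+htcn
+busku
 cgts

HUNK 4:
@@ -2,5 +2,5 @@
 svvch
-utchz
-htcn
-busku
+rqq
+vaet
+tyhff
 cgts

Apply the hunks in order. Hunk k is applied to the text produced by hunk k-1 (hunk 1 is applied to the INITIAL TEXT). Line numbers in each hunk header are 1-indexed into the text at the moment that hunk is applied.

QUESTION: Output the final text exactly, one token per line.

Hunk 1: at line 2 remove [jlixj,zzkfm,fhyx] add [ydqbi,fwu,lfxxs] -> 9 lines: uytdw svvch utchz ydqbi fwu lfxxs rmz sjq cgts
Hunk 2: at line 5 remove [lfxxs,rmz,sjq] add [phj] -> 7 lines: uytdw svvch utchz ydqbi fwu phj cgts
Hunk 3: at line 3 remove [ydqbi,fwu,phj] add [htcn,busku] -> 6 lines: uytdw svvch utchz htcn busku cgts
Hunk 4: at line 2 remove [utchz,htcn,busku] add [rqq,vaet,tyhff] -> 6 lines: uytdw svvch rqq vaet tyhff cgts

Answer: uytdw
svvch
rqq
vaet
tyhff
cgts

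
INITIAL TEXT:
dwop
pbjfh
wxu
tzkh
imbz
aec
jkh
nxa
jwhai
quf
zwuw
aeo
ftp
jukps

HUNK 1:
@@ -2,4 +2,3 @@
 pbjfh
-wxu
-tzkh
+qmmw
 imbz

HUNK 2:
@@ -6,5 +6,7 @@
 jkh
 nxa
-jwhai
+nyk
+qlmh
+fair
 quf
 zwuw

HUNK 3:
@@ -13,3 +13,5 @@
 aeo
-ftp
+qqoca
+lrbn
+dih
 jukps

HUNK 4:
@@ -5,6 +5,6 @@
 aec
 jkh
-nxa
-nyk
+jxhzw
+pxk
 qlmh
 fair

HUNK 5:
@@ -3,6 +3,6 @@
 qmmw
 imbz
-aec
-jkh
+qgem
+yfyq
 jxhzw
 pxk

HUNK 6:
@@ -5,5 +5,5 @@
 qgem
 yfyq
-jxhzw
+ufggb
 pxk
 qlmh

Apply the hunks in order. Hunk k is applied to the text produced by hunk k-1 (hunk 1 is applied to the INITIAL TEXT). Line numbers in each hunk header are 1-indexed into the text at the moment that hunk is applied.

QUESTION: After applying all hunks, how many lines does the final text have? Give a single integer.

Hunk 1: at line 2 remove [wxu,tzkh] add [qmmw] -> 13 lines: dwop pbjfh qmmw imbz aec jkh nxa jwhai quf zwuw aeo ftp jukps
Hunk 2: at line 6 remove [jwhai] add [nyk,qlmh,fair] -> 15 lines: dwop pbjfh qmmw imbz aec jkh nxa nyk qlmh fair quf zwuw aeo ftp jukps
Hunk 3: at line 13 remove [ftp] add [qqoca,lrbn,dih] -> 17 lines: dwop pbjfh qmmw imbz aec jkh nxa nyk qlmh fair quf zwuw aeo qqoca lrbn dih jukps
Hunk 4: at line 5 remove [nxa,nyk] add [jxhzw,pxk] -> 17 lines: dwop pbjfh qmmw imbz aec jkh jxhzw pxk qlmh fair quf zwuw aeo qqoca lrbn dih jukps
Hunk 5: at line 3 remove [aec,jkh] add [qgem,yfyq] -> 17 lines: dwop pbjfh qmmw imbz qgem yfyq jxhzw pxk qlmh fair quf zwuw aeo qqoca lrbn dih jukps
Hunk 6: at line 5 remove [jxhzw] add [ufggb] -> 17 lines: dwop pbjfh qmmw imbz qgem yfyq ufggb pxk qlmh fair quf zwuw aeo qqoca lrbn dih jukps
Final line count: 17

Answer: 17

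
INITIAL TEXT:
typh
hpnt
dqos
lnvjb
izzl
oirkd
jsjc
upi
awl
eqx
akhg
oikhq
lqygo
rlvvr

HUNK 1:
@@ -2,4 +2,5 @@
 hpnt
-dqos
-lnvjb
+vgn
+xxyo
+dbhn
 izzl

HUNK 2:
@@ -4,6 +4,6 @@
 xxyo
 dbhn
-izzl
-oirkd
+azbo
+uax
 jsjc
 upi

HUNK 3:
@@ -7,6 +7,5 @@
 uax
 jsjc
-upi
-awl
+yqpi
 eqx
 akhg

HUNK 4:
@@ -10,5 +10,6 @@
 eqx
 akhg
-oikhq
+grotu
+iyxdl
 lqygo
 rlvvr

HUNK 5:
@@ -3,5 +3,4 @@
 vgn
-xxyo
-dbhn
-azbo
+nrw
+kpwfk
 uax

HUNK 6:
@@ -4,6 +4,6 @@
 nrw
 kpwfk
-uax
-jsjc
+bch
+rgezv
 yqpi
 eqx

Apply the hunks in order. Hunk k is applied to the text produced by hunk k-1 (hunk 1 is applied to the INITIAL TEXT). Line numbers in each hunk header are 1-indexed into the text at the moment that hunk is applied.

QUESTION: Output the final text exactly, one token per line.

Hunk 1: at line 2 remove [dqos,lnvjb] add [vgn,xxyo,dbhn] -> 15 lines: typh hpnt vgn xxyo dbhn izzl oirkd jsjc upi awl eqx akhg oikhq lqygo rlvvr
Hunk 2: at line 4 remove [izzl,oirkd] add [azbo,uax] -> 15 lines: typh hpnt vgn xxyo dbhn azbo uax jsjc upi awl eqx akhg oikhq lqygo rlvvr
Hunk 3: at line 7 remove [upi,awl] add [yqpi] -> 14 lines: typh hpnt vgn xxyo dbhn azbo uax jsjc yqpi eqx akhg oikhq lqygo rlvvr
Hunk 4: at line 10 remove [oikhq] add [grotu,iyxdl] -> 15 lines: typh hpnt vgn xxyo dbhn azbo uax jsjc yqpi eqx akhg grotu iyxdl lqygo rlvvr
Hunk 5: at line 3 remove [xxyo,dbhn,azbo] add [nrw,kpwfk] -> 14 lines: typh hpnt vgn nrw kpwfk uax jsjc yqpi eqx akhg grotu iyxdl lqygo rlvvr
Hunk 6: at line 4 remove [uax,jsjc] add [bch,rgezv] -> 14 lines: typh hpnt vgn nrw kpwfk bch rgezv yqpi eqx akhg grotu iyxdl lqygo rlvvr

Answer: typh
hpnt
vgn
nrw
kpwfk
bch
rgezv
yqpi
eqx
akhg
grotu
iyxdl
lqygo
rlvvr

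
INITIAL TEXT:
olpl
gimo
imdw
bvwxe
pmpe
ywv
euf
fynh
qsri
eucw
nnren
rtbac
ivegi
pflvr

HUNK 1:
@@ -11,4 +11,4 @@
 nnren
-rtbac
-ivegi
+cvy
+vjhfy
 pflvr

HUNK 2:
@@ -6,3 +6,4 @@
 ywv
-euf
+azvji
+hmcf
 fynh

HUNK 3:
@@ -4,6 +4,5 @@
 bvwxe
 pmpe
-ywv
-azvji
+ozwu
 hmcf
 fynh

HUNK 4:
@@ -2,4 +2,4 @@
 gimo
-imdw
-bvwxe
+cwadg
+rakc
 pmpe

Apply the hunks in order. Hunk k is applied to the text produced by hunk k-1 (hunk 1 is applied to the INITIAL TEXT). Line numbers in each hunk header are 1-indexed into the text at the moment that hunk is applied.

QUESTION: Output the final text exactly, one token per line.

Answer: olpl
gimo
cwadg
rakc
pmpe
ozwu
hmcf
fynh
qsri
eucw
nnren
cvy
vjhfy
pflvr

Derivation:
Hunk 1: at line 11 remove [rtbac,ivegi] add [cvy,vjhfy] -> 14 lines: olpl gimo imdw bvwxe pmpe ywv euf fynh qsri eucw nnren cvy vjhfy pflvr
Hunk 2: at line 6 remove [euf] add [azvji,hmcf] -> 15 lines: olpl gimo imdw bvwxe pmpe ywv azvji hmcf fynh qsri eucw nnren cvy vjhfy pflvr
Hunk 3: at line 4 remove [ywv,azvji] add [ozwu] -> 14 lines: olpl gimo imdw bvwxe pmpe ozwu hmcf fynh qsri eucw nnren cvy vjhfy pflvr
Hunk 4: at line 2 remove [imdw,bvwxe] add [cwadg,rakc] -> 14 lines: olpl gimo cwadg rakc pmpe ozwu hmcf fynh qsri eucw nnren cvy vjhfy pflvr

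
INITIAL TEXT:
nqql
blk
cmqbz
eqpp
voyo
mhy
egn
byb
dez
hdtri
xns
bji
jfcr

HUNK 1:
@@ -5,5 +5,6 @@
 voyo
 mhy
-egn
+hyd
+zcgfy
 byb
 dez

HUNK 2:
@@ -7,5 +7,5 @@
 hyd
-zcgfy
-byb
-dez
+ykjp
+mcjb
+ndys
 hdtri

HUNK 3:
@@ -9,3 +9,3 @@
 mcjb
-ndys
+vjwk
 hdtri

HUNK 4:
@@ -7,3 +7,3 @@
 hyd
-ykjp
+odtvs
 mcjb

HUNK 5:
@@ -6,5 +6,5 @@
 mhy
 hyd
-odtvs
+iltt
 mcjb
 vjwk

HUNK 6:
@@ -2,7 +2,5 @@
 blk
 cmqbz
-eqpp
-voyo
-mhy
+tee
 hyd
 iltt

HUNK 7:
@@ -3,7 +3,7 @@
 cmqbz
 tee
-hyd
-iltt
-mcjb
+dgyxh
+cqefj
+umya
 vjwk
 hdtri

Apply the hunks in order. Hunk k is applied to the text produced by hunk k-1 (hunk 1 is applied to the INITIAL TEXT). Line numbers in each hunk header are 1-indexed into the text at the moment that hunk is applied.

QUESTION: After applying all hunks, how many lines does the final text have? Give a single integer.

Hunk 1: at line 5 remove [egn] add [hyd,zcgfy] -> 14 lines: nqql blk cmqbz eqpp voyo mhy hyd zcgfy byb dez hdtri xns bji jfcr
Hunk 2: at line 7 remove [zcgfy,byb,dez] add [ykjp,mcjb,ndys] -> 14 lines: nqql blk cmqbz eqpp voyo mhy hyd ykjp mcjb ndys hdtri xns bji jfcr
Hunk 3: at line 9 remove [ndys] add [vjwk] -> 14 lines: nqql blk cmqbz eqpp voyo mhy hyd ykjp mcjb vjwk hdtri xns bji jfcr
Hunk 4: at line 7 remove [ykjp] add [odtvs] -> 14 lines: nqql blk cmqbz eqpp voyo mhy hyd odtvs mcjb vjwk hdtri xns bji jfcr
Hunk 5: at line 6 remove [odtvs] add [iltt] -> 14 lines: nqql blk cmqbz eqpp voyo mhy hyd iltt mcjb vjwk hdtri xns bji jfcr
Hunk 6: at line 2 remove [eqpp,voyo,mhy] add [tee] -> 12 lines: nqql blk cmqbz tee hyd iltt mcjb vjwk hdtri xns bji jfcr
Hunk 7: at line 3 remove [hyd,iltt,mcjb] add [dgyxh,cqefj,umya] -> 12 lines: nqql blk cmqbz tee dgyxh cqefj umya vjwk hdtri xns bji jfcr
Final line count: 12

Answer: 12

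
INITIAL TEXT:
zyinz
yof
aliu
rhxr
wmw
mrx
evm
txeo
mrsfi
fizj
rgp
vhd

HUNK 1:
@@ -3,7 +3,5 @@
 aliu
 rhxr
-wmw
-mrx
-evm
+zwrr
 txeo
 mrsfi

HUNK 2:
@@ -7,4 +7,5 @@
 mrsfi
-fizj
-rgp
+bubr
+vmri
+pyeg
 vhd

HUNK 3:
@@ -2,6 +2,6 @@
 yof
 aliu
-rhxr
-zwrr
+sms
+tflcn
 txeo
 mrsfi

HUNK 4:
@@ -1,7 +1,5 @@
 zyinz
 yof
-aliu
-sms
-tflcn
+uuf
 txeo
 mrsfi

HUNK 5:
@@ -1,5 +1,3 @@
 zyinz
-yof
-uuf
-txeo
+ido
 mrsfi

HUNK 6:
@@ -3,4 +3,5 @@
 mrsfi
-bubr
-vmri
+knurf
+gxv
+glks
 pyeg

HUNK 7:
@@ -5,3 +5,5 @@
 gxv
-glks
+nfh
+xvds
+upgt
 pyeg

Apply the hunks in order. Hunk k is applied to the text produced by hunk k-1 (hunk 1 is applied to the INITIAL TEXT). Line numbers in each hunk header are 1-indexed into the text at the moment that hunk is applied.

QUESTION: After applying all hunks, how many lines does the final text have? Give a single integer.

Hunk 1: at line 3 remove [wmw,mrx,evm] add [zwrr] -> 10 lines: zyinz yof aliu rhxr zwrr txeo mrsfi fizj rgp vhd
Hunk 2: at line 7 remove [fizj,rgp] add [bubr,vmri,pyeg] -> 11 lines: zyinz yof aliu rhxr zwrr txeo mrsfi bubr vmri pyeg vhd
Hunk 3: at line 2 remove [rhxr,zwrr] add [sms,tflcn] -> 11 lines: zyinz yof aliu sms tflcn txeo mrsfi bubr vmri pyeg vhd
Hunk 4: at line 1 remove [aliu,sms,tflcn] add [uuf] -> 9 lines: zyinz yof uuf txeo mrsfi bubr vmri pyeg vhd
Hunk 5: at line 1 remove [yof,uuf,txeo] add [ido] -> 7 lines: zyinz ido mrsfi bubr vmri pyeg vhd
Hunk 6: at line 3 remove [bubr,vmri] add [knurf,gxv,glks] -> 8 lines: zyinz ido mrsfi knurf gxv glks pyeg vhd
Hunk 7: at line 5 remove [glks] add [nfh,xvds,upgt] -> 10 lines: zyinz ido mrsfi knurf gxv nfh xvds upgt pyeg vhd
Final line count: 10

Answer: 10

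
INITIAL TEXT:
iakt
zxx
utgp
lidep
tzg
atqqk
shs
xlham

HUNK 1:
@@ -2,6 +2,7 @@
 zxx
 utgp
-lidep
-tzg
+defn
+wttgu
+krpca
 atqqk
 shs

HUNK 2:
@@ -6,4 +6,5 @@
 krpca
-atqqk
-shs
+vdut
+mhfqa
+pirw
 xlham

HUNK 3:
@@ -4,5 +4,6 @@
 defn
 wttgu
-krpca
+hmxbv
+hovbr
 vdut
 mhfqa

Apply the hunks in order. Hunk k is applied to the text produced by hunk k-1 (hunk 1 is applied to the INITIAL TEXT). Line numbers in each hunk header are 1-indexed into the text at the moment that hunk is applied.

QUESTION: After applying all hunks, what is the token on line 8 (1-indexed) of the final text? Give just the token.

Hunk 1: at line 2 remove [lidep,tzg] add [defn,wttgu,krpca] -> 9 lines: iakt zxx utgp defn wttgu krpca atqqk shs xlham
Hunk 2: at line 6 remove [atqqk,shs] add [vdut,mhfqa,pirw] -> 10 lines: iakt zxx utgp defn wttgu krpca vdut mhfqa pirw xlham
Hunk 3: at line 4 remove [krpca] add [hmxbv,hovbr] -> 11 lines: iakt zxx utgp defn wttgu hmxbv hovbr vdut mhfqa pirw xlham
Final line 8: vdut

Answer: vdut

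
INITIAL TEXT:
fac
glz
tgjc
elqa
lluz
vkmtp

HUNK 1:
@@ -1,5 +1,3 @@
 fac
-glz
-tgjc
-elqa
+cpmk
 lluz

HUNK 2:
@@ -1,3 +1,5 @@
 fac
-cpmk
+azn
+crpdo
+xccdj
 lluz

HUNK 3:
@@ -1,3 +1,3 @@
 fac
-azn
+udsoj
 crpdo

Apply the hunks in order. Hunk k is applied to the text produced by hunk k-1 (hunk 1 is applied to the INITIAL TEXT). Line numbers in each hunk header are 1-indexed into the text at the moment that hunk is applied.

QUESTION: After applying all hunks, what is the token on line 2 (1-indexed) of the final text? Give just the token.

Answer: udsoj

Derivation:
Hunk 1: at line 1 remove [glz,tgjc,elqa] add [cpmk] -> 4 lines: fac cpmk lluz vkmtp
Hunk 2: at line 1 remove [cpmk] add [azn,crpdo,xccdj] -> 6 lines: fac azn crpdo xccdj lluz vkmtp
Hunk 3: at line 1 remove [azn] add [udsoj] -> 6 lines: fac udsoj crpdo xccdj lluz vkmtp
Final line 2: udsoj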